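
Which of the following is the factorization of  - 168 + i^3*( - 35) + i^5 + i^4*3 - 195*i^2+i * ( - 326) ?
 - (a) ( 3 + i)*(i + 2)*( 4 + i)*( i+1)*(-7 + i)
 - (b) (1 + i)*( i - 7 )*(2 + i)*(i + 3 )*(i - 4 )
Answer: a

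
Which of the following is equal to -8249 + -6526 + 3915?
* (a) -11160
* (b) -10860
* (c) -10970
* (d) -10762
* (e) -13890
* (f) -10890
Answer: b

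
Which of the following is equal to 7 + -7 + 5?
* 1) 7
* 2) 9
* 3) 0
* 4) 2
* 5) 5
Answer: 5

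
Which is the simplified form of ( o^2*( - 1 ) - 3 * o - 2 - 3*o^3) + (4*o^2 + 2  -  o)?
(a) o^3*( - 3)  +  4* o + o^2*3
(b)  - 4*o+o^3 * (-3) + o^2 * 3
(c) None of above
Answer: b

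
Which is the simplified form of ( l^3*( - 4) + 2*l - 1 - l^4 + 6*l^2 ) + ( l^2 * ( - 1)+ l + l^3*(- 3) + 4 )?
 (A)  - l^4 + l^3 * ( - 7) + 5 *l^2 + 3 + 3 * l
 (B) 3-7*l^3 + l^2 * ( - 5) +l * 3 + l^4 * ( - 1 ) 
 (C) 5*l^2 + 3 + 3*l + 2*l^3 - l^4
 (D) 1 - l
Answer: A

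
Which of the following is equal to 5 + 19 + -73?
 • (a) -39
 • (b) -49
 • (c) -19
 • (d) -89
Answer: b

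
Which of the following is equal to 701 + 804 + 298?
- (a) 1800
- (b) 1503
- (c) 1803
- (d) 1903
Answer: c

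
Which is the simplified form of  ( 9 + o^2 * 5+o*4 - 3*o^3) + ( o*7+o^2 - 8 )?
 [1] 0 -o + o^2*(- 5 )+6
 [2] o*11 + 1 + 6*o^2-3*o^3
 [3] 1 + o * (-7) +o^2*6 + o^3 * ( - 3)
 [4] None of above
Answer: 2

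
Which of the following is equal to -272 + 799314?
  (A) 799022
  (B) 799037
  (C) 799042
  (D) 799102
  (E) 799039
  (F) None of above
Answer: C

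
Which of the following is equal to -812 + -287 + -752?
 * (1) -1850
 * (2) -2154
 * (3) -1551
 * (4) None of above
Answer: 4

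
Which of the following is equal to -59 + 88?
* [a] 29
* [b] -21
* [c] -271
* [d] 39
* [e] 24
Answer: a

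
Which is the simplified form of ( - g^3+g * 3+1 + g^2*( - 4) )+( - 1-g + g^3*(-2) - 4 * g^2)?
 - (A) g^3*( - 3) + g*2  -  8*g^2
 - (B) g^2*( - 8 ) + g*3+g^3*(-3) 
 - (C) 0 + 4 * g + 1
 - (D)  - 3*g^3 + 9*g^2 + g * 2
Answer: A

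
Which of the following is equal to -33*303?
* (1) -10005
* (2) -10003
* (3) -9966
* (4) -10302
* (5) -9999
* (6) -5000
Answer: 5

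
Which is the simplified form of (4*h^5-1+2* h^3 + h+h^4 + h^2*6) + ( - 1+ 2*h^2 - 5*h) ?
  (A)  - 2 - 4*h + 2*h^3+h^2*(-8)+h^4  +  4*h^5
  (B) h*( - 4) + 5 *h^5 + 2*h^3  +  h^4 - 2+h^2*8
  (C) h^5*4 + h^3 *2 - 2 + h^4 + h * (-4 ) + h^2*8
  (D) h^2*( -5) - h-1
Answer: C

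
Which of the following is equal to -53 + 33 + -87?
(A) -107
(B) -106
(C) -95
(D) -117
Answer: A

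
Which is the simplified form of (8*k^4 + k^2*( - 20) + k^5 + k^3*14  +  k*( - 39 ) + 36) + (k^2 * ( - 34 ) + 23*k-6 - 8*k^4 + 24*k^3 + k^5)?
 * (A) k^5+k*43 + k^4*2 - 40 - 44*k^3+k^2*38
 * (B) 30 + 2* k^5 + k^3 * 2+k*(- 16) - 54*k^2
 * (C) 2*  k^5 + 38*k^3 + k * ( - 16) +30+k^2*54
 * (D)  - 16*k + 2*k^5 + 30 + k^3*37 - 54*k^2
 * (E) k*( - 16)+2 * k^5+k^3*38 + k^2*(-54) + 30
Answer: E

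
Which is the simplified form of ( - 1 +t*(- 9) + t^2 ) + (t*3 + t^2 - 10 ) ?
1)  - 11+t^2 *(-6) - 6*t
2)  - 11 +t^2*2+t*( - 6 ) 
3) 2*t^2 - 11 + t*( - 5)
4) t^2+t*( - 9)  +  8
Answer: 2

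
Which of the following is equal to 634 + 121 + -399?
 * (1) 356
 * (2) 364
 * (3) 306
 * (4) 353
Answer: 1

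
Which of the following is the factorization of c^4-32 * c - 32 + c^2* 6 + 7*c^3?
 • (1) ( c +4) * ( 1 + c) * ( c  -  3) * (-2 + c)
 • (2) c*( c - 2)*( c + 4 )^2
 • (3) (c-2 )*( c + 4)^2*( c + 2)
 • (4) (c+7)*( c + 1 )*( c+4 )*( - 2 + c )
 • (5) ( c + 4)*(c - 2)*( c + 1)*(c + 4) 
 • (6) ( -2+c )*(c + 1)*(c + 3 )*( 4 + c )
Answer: 5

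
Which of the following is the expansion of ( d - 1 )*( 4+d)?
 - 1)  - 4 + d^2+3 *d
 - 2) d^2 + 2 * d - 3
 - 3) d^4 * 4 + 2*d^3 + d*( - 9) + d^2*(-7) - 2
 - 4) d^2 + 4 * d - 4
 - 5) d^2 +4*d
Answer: 1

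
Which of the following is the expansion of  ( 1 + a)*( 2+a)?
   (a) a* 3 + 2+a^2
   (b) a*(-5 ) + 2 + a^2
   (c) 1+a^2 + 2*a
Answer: a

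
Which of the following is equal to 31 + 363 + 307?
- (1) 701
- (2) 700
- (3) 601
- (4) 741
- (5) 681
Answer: 1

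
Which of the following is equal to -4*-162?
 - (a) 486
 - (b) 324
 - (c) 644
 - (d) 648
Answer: d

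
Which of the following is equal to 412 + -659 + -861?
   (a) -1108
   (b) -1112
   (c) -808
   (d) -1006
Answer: a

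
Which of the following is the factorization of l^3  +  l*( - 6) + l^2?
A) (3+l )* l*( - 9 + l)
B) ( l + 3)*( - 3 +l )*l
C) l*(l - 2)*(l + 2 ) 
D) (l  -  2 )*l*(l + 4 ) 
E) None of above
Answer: E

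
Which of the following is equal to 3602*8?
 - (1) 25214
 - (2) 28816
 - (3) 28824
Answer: 2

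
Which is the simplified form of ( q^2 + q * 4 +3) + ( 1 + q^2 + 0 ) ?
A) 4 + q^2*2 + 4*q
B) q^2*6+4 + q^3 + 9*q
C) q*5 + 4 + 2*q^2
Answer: A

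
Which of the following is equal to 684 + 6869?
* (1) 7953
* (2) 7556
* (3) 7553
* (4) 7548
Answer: 3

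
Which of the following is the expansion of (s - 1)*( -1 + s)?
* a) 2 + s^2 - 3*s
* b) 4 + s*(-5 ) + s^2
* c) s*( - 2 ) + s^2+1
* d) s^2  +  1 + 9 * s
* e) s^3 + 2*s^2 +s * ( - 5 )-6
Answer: c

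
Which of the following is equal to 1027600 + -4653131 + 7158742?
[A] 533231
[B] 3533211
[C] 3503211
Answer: B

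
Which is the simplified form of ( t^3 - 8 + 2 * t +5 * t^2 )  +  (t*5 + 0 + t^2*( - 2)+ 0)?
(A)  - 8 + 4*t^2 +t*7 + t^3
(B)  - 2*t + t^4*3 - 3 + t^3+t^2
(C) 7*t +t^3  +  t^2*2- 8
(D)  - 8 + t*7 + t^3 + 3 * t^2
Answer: D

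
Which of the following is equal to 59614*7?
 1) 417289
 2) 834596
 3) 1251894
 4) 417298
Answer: 4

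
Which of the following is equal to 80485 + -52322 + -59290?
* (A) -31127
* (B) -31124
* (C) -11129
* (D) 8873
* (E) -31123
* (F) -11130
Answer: A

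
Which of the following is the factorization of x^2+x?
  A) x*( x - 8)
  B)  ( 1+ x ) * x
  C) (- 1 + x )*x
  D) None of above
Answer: B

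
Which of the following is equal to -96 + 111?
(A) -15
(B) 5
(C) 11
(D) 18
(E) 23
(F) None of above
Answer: F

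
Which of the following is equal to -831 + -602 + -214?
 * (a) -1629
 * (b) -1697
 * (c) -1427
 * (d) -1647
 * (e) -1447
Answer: d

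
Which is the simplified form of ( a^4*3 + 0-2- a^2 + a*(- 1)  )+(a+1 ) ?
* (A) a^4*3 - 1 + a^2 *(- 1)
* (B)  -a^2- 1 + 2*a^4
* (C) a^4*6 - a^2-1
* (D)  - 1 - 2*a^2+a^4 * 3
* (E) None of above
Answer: A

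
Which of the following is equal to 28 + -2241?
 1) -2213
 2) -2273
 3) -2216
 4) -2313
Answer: 1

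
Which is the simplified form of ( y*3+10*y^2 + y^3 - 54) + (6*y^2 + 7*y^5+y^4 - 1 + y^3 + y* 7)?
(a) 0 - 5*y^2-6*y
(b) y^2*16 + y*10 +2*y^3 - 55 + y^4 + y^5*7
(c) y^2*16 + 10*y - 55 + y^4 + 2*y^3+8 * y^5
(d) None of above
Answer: b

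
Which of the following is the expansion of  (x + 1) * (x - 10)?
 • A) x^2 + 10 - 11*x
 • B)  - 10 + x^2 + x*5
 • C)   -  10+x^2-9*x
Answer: C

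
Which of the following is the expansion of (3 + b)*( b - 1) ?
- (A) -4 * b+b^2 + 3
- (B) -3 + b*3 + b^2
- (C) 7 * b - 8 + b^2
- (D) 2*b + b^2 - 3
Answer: D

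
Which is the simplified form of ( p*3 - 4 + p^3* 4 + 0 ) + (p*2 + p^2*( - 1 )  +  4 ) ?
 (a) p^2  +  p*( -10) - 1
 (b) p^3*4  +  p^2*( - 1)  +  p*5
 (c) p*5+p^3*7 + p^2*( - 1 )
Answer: b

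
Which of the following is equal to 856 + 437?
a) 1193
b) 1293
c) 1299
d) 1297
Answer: b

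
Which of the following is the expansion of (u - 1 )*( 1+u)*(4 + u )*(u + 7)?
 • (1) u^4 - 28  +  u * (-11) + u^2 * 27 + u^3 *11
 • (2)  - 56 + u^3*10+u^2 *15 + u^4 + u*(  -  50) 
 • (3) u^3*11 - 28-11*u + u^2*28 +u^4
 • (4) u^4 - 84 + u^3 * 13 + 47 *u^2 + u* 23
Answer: 1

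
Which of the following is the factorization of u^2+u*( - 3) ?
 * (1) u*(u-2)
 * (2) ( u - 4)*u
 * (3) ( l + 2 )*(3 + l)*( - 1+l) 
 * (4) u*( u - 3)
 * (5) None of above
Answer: 4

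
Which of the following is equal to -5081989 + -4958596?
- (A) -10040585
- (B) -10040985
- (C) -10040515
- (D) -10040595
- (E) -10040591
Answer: A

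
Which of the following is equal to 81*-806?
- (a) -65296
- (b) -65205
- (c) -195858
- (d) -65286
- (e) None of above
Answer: d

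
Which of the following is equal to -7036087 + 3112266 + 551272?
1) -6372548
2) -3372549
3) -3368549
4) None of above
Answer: 2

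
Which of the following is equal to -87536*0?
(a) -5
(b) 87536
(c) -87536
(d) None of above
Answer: d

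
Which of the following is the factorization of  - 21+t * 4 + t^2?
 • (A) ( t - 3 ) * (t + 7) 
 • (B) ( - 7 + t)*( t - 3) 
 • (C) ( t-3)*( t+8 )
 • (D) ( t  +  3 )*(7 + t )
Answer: A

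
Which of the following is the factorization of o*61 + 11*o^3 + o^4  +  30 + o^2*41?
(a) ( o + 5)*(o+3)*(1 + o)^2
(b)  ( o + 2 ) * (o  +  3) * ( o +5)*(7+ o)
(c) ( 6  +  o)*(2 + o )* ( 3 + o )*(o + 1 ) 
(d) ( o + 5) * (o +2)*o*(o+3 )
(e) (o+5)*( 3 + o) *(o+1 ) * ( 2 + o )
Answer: e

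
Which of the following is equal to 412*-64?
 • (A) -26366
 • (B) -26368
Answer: B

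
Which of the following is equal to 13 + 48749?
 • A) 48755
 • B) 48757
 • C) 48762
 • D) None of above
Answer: C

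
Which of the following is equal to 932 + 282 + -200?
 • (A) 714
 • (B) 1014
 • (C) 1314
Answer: B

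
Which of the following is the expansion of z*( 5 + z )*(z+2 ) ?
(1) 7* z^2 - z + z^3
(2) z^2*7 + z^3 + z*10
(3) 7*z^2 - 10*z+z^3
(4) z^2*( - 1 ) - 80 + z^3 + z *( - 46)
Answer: 2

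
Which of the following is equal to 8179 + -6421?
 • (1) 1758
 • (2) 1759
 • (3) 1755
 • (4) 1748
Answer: 1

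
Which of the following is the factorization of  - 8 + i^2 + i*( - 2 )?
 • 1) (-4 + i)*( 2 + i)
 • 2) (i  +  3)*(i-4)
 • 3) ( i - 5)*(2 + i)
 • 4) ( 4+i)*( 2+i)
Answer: 1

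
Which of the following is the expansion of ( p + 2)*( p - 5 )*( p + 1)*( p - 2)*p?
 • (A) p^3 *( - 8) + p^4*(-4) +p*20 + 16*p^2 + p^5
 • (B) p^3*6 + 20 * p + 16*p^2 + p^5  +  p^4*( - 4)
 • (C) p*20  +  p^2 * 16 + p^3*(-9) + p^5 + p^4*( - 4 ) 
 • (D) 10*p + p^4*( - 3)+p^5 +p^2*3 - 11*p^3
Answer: C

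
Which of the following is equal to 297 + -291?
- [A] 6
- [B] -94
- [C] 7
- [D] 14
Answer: A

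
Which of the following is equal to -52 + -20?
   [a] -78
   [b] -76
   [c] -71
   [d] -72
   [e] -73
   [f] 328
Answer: d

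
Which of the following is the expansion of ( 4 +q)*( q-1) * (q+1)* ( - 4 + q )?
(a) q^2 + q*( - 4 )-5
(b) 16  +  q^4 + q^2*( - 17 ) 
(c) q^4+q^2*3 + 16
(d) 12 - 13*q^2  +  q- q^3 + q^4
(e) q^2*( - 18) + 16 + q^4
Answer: b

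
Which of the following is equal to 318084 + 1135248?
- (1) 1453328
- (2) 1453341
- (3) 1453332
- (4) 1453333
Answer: 3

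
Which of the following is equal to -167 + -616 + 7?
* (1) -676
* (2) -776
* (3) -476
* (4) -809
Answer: 2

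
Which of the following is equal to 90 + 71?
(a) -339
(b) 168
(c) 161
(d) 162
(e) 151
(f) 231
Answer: c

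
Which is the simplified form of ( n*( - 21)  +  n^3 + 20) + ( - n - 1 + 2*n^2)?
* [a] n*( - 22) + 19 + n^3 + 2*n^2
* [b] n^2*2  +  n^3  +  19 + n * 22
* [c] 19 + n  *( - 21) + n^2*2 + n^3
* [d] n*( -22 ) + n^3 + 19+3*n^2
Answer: a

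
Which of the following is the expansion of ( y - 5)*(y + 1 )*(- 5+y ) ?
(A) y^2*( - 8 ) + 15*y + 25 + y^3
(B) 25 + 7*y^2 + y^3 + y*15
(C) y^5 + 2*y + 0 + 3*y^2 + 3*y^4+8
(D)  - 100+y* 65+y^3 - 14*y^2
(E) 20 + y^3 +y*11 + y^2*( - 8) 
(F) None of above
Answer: F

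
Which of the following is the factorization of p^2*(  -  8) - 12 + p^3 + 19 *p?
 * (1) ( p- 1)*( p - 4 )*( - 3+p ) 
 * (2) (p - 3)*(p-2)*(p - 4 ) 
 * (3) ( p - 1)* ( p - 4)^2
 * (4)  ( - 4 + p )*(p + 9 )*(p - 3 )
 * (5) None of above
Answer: 1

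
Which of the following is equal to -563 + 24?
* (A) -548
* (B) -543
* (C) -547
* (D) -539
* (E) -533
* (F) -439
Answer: D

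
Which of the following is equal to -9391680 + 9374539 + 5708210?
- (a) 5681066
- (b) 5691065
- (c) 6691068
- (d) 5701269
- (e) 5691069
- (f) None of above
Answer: e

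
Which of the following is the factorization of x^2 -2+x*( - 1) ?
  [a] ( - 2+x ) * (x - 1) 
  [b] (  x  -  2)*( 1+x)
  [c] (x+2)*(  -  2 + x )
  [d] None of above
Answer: b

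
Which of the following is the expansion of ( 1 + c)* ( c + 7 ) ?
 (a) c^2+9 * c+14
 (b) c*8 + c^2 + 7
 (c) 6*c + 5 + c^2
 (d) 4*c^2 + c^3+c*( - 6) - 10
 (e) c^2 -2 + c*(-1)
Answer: b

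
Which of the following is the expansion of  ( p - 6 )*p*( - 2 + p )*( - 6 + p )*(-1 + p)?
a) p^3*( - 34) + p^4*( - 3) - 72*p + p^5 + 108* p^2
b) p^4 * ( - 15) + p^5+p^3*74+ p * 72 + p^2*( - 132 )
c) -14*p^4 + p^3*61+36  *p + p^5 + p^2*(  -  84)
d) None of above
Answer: b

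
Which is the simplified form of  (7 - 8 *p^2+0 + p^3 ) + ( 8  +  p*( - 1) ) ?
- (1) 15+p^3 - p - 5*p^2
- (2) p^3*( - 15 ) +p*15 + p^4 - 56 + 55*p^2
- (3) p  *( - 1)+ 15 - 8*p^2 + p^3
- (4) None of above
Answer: 3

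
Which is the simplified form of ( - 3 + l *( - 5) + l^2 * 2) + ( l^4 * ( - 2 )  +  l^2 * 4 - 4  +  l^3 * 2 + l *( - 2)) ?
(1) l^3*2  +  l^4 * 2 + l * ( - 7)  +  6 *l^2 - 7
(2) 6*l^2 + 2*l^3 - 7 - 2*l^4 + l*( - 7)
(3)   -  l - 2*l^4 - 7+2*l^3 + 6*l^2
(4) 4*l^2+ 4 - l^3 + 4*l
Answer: 2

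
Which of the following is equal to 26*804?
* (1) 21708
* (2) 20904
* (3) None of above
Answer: 2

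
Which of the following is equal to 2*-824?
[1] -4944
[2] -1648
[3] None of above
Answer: 2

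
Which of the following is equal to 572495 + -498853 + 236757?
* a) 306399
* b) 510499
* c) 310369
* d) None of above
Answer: d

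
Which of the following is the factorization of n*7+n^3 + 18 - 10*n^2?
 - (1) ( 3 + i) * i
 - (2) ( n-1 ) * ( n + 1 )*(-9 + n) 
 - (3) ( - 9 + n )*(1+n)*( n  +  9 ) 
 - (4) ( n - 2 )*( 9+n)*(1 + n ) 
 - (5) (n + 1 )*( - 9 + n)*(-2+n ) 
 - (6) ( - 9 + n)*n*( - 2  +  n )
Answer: 5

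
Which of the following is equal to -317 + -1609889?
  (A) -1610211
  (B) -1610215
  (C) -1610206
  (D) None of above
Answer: C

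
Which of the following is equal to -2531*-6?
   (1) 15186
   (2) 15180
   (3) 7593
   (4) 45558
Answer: 1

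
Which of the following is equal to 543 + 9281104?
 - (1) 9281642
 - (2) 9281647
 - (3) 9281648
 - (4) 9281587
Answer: 2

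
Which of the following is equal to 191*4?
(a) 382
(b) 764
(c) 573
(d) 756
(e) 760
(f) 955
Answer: b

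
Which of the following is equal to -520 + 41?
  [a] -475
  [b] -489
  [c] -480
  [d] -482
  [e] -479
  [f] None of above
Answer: e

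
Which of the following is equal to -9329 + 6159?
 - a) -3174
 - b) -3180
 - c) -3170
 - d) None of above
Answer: c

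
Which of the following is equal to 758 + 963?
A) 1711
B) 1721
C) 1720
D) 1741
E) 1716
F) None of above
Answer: B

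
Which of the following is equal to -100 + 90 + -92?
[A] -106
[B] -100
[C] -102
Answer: C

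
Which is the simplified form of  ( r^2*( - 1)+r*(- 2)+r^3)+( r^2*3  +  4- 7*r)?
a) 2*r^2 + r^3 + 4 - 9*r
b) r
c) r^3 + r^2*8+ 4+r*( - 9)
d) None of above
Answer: a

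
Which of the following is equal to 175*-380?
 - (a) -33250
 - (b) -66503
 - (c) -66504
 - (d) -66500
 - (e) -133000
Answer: d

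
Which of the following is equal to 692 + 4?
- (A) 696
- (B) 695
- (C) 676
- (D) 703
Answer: A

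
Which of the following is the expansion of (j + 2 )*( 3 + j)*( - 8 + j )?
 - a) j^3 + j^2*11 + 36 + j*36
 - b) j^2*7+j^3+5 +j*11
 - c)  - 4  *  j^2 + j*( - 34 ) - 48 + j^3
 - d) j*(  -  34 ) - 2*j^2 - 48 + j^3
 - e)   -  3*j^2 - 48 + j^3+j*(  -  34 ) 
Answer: e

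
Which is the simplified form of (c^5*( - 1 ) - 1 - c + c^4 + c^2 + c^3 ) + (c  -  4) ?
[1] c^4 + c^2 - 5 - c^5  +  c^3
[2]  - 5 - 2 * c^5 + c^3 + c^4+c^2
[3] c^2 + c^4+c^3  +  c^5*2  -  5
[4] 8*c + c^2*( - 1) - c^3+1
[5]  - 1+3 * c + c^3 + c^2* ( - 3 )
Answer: 1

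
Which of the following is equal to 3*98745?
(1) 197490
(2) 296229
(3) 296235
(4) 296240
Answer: 3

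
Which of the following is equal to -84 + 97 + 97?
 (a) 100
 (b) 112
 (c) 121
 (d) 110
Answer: d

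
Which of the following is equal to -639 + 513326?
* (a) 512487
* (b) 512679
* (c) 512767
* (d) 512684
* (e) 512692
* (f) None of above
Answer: f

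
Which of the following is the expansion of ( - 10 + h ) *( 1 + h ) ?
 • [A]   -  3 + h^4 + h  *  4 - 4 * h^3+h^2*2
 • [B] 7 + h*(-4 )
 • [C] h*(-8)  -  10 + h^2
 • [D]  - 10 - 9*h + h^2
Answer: D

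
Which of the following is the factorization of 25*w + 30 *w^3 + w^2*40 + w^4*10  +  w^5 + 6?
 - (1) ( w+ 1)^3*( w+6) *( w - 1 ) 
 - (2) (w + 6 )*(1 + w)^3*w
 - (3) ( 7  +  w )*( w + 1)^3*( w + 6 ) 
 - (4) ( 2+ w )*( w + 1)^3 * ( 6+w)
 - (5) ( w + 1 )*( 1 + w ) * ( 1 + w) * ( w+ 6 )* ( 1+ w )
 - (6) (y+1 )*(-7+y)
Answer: 5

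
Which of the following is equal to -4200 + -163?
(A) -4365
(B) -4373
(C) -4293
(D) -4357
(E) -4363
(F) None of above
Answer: E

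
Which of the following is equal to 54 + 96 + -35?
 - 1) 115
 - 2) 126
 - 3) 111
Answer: 1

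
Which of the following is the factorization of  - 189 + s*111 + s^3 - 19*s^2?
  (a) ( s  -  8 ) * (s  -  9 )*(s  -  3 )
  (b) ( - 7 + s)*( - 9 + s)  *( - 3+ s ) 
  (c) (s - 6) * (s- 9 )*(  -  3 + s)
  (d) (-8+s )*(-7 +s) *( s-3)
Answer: b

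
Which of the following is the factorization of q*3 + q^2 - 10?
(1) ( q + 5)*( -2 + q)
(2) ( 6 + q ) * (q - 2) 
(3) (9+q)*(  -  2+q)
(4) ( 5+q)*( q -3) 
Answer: 1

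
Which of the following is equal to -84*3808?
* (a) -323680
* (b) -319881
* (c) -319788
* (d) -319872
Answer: d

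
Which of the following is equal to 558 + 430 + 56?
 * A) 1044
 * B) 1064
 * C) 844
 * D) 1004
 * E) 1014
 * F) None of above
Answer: A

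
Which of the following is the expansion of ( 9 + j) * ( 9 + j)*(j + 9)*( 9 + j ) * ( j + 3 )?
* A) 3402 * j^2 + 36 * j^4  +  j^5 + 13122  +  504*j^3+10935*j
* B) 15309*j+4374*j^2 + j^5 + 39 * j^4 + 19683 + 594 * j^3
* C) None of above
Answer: B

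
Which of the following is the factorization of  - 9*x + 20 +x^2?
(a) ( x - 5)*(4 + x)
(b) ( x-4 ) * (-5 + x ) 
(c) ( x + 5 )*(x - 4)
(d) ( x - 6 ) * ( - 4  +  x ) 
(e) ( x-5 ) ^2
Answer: b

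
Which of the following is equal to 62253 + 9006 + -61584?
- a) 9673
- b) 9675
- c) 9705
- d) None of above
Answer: b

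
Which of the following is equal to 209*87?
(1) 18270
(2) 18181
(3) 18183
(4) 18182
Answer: 3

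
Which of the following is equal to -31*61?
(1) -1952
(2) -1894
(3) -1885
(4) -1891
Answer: 4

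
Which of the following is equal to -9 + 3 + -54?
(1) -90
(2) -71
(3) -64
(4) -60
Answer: 4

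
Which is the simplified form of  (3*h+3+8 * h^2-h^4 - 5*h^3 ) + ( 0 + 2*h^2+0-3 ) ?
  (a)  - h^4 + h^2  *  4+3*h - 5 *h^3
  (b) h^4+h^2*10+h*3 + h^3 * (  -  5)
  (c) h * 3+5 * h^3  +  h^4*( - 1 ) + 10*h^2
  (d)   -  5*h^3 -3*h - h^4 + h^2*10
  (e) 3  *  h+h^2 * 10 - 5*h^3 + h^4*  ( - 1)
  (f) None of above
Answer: e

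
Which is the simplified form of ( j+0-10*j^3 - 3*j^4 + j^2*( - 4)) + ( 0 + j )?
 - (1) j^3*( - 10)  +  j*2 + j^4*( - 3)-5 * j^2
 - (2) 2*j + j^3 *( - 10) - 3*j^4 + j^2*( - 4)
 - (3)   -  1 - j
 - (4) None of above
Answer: 2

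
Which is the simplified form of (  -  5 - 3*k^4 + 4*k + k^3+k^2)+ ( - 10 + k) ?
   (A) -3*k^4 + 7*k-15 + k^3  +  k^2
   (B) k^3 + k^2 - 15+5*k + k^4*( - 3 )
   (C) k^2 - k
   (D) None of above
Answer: B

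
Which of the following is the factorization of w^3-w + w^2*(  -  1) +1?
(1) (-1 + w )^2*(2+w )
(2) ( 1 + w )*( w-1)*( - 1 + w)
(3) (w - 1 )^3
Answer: 2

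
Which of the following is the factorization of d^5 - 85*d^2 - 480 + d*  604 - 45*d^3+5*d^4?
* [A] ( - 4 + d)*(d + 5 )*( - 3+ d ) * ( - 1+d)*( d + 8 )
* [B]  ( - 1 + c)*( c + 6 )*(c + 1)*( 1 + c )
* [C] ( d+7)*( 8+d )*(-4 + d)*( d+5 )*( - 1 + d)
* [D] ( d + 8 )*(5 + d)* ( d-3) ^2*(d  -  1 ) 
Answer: A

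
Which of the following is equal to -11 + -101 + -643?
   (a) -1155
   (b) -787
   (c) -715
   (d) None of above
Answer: d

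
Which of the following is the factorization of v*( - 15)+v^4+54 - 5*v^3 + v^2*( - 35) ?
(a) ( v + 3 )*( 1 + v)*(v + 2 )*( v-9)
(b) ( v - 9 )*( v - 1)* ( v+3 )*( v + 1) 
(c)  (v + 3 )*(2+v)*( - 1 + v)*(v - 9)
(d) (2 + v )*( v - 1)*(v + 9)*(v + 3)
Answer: c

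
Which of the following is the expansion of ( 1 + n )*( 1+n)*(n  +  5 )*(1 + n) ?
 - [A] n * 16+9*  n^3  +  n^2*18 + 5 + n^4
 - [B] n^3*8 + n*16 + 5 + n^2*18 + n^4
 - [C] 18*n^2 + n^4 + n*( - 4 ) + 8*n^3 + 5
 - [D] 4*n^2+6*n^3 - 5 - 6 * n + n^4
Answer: B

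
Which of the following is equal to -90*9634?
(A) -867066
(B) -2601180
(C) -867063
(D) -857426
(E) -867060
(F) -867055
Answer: E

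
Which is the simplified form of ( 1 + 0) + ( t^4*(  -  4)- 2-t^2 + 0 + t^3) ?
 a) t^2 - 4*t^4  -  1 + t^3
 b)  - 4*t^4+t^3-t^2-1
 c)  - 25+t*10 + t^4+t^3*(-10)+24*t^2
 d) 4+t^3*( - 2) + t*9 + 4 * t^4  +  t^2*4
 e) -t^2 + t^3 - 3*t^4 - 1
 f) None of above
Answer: b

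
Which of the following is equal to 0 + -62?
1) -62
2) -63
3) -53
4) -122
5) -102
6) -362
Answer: 1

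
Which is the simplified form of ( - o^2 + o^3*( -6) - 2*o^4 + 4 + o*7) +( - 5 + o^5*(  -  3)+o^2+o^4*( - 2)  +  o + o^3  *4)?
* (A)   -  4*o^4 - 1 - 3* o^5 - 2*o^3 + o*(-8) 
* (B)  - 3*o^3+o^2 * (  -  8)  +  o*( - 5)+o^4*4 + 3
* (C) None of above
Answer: C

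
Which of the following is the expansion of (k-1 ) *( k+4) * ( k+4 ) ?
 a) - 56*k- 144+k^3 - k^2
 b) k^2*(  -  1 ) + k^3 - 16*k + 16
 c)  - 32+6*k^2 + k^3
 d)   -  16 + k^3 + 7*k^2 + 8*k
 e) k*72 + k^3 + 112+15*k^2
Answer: d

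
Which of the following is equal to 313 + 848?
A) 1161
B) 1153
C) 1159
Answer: A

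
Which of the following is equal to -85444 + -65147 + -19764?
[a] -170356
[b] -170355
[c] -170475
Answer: b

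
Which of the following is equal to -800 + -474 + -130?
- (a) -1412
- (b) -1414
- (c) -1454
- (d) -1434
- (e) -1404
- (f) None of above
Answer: e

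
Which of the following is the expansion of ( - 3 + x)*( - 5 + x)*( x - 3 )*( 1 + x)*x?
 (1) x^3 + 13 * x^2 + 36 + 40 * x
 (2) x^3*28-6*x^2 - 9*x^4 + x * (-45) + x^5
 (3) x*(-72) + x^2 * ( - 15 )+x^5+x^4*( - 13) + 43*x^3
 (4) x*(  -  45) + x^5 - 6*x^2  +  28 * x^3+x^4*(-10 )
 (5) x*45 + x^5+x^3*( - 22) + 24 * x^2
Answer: 4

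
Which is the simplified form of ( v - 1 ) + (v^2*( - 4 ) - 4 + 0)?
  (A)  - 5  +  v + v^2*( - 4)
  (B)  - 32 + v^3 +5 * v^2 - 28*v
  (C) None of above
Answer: A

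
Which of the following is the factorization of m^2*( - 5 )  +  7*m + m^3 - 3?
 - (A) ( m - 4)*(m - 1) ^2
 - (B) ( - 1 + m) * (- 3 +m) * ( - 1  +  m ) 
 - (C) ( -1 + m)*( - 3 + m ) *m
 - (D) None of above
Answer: B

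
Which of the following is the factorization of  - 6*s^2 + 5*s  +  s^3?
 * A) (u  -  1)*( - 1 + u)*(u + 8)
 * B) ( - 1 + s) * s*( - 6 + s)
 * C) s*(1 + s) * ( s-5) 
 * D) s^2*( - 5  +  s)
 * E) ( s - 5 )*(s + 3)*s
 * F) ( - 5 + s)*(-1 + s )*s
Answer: F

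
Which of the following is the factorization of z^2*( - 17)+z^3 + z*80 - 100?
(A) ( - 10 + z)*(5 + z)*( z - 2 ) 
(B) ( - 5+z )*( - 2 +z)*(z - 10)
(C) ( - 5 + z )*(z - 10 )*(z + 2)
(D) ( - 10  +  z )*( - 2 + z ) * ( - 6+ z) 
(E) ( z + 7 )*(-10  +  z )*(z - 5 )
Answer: B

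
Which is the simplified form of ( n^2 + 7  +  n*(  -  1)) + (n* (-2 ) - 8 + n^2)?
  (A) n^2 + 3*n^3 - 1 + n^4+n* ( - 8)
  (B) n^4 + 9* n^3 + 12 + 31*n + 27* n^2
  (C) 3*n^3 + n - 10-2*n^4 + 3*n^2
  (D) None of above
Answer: D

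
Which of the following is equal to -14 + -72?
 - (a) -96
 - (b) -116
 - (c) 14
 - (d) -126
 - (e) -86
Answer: e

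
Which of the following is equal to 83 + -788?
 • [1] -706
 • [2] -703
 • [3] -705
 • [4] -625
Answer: 3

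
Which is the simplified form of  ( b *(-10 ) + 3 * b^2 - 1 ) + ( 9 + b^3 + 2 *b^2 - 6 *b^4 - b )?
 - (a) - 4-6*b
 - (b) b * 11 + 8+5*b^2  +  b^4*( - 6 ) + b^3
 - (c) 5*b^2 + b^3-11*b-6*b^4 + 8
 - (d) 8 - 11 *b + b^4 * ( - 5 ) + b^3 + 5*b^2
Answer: c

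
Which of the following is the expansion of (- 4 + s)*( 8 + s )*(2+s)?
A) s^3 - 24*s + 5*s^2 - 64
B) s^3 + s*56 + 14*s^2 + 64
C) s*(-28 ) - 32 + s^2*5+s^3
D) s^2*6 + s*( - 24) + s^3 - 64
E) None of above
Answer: D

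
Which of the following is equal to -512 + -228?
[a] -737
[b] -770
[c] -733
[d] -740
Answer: d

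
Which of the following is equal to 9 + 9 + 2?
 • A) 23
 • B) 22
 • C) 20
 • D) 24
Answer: C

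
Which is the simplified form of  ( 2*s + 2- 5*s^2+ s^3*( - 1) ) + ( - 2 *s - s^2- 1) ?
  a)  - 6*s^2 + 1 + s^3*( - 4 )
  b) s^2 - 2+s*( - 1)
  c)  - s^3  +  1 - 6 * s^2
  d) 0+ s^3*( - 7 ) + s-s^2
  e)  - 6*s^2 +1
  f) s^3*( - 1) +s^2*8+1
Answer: c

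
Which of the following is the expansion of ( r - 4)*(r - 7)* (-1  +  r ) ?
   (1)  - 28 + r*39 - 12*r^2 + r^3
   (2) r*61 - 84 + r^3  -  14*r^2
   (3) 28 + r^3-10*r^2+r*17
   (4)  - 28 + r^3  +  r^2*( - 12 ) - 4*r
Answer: 1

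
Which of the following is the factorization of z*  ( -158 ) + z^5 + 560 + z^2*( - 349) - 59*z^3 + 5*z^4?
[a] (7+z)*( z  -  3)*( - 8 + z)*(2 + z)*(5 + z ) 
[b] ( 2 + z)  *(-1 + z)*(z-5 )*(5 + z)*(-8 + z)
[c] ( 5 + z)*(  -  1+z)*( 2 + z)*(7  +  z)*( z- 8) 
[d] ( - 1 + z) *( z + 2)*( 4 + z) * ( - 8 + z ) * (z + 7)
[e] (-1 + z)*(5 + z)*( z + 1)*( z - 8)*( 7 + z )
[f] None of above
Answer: c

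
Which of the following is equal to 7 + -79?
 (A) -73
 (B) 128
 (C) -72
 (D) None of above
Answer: C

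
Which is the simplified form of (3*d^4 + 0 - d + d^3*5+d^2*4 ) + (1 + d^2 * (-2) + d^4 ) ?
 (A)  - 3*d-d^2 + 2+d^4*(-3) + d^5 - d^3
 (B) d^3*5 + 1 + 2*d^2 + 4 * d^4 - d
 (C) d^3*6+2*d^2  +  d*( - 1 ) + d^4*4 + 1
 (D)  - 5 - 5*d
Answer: B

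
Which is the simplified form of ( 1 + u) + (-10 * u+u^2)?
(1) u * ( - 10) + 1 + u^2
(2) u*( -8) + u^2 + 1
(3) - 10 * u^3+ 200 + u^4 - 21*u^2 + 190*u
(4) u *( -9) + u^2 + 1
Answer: 4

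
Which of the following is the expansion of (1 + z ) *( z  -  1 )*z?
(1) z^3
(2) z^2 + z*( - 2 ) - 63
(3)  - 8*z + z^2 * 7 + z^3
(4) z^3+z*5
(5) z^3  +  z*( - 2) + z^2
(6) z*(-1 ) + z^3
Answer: 6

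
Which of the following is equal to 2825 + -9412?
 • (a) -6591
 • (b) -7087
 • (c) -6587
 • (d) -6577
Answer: c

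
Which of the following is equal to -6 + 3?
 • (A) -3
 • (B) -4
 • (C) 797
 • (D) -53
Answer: A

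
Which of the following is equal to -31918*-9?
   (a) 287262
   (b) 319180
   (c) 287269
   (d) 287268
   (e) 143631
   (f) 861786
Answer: a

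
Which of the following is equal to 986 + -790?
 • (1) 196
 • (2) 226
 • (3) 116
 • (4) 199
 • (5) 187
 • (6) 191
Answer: 1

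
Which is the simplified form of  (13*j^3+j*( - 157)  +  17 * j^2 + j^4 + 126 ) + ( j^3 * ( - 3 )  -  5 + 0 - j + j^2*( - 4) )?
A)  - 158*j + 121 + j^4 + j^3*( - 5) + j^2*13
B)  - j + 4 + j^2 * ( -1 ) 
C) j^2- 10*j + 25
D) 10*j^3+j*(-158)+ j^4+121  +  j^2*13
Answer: D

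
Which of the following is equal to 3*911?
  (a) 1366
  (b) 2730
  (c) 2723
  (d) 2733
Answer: d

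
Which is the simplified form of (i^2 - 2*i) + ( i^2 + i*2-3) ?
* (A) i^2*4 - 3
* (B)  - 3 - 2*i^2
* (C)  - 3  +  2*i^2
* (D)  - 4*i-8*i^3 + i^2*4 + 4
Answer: C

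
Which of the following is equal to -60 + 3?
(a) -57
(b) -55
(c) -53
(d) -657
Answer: a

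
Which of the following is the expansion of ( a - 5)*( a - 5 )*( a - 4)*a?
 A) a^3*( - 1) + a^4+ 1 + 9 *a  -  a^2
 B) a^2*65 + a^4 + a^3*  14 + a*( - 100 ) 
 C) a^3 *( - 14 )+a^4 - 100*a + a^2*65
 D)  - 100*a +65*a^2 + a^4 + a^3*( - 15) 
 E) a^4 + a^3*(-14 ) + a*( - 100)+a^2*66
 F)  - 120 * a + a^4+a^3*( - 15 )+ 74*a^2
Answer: C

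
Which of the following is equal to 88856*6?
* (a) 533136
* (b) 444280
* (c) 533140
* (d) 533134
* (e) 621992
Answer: a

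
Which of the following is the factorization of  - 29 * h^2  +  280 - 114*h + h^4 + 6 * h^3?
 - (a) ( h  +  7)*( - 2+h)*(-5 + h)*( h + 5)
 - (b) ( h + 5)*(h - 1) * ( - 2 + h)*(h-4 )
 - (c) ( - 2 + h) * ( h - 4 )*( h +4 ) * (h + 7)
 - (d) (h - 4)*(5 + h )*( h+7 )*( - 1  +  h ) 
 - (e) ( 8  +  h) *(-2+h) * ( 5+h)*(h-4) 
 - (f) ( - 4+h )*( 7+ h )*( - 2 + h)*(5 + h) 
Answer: f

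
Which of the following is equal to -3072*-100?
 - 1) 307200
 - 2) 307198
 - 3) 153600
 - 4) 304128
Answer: 1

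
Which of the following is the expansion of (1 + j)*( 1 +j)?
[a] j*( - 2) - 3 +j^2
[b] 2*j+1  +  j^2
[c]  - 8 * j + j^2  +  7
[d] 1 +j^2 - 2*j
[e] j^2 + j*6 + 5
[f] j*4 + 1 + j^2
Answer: b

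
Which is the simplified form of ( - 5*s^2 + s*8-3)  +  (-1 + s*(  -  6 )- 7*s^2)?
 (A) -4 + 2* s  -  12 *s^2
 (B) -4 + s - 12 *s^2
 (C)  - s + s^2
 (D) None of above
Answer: A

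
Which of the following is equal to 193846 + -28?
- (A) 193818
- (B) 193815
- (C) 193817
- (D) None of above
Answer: A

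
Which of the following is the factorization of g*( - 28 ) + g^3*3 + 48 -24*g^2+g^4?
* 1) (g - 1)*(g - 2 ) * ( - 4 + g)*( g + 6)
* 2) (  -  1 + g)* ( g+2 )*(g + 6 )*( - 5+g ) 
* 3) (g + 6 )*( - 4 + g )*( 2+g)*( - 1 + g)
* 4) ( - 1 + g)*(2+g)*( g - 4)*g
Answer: 3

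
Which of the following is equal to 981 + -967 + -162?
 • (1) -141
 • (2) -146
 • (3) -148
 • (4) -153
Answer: 3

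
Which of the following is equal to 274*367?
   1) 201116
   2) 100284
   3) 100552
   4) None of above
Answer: 4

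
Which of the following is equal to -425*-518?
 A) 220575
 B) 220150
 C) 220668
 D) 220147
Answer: B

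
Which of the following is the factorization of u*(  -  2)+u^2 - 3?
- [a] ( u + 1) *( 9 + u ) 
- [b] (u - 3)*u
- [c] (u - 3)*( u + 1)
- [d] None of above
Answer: c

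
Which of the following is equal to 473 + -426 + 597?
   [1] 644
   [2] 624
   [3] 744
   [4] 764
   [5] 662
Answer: 1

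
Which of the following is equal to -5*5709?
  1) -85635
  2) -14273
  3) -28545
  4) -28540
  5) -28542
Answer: 3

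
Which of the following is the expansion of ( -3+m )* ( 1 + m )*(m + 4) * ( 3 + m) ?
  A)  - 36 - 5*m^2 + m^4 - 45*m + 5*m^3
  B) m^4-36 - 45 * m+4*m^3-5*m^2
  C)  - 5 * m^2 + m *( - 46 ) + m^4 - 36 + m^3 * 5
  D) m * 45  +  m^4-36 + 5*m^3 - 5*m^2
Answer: A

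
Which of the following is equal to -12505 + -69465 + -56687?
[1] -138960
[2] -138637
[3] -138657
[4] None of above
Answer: 3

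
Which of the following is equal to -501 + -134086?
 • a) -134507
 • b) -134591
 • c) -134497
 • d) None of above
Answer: d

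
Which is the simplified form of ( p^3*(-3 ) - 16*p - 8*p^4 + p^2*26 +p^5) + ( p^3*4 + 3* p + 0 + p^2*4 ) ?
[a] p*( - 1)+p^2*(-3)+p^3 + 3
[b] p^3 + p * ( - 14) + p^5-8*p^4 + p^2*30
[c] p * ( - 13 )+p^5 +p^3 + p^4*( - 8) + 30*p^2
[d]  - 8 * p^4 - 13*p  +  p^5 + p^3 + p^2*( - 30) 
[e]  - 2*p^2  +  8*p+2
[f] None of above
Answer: c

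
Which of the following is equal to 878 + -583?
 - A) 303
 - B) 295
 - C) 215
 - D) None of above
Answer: B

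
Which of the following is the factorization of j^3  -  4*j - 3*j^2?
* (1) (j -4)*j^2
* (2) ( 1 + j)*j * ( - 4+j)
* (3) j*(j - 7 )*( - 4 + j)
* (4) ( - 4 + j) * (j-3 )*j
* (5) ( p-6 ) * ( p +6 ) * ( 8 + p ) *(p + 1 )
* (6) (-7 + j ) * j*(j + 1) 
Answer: 2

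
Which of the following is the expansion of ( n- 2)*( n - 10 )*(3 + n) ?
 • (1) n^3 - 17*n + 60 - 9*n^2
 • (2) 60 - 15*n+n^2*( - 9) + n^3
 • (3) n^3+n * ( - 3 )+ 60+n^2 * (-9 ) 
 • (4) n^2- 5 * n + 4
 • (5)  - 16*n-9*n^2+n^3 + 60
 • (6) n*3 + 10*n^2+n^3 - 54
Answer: 5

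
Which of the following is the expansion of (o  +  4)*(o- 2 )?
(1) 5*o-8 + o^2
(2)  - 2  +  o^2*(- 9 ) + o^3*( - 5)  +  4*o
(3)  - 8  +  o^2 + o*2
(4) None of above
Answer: 3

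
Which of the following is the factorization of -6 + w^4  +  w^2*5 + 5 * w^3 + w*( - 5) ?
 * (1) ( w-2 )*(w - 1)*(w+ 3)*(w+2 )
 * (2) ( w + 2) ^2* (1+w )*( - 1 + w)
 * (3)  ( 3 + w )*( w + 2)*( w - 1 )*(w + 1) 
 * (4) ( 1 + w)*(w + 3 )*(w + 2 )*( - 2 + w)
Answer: 3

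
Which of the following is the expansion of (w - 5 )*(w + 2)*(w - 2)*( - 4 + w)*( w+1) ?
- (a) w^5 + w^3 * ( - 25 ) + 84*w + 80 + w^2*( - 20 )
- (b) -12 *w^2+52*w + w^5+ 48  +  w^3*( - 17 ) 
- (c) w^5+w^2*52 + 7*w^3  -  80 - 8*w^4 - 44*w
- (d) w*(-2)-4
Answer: c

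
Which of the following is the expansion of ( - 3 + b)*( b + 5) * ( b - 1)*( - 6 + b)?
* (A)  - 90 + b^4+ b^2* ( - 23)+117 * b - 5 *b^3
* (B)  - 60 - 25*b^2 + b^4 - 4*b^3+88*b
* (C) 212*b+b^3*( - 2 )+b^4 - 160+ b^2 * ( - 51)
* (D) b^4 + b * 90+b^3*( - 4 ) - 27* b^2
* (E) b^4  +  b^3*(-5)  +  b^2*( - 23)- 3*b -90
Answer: A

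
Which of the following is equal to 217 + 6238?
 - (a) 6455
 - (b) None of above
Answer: a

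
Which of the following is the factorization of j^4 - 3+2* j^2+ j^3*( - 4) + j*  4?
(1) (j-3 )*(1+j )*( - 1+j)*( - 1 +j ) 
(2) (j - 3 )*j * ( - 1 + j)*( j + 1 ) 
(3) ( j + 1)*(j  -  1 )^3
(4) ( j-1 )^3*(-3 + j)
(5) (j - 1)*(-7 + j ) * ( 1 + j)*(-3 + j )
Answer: 1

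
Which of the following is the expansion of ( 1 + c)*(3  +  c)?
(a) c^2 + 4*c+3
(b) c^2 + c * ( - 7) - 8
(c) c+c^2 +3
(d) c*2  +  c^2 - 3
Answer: a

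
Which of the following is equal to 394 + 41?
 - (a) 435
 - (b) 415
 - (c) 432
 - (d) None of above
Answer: a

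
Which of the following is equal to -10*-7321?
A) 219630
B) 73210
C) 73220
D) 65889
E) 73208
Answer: B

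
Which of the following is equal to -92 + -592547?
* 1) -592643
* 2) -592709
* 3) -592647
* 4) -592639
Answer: 4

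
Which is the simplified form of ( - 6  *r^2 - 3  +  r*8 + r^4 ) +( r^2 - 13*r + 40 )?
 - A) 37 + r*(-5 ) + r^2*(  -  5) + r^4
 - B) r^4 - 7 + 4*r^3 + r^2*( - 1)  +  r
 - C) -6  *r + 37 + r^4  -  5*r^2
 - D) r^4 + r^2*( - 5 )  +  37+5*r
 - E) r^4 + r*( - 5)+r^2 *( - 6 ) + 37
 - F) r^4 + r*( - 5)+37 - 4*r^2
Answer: A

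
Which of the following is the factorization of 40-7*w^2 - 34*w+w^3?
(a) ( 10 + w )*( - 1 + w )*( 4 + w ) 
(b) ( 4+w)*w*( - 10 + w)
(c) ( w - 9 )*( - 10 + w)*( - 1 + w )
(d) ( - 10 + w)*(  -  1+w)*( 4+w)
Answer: d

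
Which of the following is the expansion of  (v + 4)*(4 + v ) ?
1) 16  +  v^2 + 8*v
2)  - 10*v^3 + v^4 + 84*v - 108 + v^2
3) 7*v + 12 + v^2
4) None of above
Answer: 1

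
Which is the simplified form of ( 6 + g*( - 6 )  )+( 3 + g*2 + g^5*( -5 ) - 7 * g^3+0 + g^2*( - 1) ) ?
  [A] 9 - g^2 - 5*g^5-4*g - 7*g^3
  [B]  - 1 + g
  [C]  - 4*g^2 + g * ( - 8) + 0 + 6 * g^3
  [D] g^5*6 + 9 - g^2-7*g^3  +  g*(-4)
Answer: A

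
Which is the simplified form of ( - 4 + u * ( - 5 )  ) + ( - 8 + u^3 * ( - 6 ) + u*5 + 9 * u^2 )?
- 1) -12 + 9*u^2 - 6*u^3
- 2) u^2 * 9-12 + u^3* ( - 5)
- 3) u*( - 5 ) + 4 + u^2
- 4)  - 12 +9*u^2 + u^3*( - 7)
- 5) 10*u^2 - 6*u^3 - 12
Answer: 1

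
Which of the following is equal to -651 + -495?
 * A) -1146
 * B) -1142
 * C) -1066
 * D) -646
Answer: A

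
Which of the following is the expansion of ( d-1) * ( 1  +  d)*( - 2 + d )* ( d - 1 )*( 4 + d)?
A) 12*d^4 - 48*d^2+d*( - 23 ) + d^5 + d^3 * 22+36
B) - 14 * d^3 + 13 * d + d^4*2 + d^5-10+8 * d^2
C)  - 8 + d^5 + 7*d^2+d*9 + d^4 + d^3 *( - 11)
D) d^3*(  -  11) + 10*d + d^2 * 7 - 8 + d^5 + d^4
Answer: D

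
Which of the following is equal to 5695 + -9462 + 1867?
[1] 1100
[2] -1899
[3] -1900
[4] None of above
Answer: 3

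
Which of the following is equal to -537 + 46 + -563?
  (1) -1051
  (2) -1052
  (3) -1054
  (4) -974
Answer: 3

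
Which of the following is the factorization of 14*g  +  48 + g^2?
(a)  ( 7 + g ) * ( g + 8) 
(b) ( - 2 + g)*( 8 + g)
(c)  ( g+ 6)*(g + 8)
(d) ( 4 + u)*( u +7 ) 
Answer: c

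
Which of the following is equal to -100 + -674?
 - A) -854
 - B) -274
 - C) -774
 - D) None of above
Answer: C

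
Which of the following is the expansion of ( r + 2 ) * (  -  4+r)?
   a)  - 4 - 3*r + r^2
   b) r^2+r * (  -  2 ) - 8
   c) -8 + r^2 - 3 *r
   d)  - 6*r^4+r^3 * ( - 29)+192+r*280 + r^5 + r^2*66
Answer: b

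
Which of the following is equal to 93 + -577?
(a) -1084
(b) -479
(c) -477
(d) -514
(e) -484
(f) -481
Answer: e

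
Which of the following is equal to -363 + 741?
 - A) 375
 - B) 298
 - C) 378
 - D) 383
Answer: C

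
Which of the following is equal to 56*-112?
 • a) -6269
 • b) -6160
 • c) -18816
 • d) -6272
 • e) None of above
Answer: d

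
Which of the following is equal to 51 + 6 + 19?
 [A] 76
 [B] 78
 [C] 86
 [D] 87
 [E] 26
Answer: A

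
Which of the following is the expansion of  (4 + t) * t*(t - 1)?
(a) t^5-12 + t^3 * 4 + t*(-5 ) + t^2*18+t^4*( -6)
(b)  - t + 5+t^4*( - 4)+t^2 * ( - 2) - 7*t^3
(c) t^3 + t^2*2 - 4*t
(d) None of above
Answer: d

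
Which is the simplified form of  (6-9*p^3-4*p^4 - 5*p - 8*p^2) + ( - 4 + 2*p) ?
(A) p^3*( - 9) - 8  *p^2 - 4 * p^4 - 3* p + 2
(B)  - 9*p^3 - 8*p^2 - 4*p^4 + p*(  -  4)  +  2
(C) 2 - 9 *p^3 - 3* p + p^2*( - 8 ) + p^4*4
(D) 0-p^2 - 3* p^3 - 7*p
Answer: A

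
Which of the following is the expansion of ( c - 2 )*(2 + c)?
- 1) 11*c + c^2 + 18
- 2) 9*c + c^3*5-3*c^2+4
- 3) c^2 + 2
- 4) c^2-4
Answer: 4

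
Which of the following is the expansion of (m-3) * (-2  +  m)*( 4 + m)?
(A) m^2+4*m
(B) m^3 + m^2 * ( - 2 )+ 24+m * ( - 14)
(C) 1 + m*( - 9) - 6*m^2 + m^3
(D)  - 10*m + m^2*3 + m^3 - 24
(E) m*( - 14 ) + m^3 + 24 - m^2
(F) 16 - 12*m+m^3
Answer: E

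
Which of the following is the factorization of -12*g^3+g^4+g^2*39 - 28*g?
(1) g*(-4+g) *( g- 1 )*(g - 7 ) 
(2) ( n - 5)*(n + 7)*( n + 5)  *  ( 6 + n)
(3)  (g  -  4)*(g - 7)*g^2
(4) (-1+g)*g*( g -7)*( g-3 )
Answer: 1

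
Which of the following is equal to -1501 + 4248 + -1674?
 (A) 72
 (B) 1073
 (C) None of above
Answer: B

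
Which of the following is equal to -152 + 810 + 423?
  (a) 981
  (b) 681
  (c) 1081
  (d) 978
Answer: c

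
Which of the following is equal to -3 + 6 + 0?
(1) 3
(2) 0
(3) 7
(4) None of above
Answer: 1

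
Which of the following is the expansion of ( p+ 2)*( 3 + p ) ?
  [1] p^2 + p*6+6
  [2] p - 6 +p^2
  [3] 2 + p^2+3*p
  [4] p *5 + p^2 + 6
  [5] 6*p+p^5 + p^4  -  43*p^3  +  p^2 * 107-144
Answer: 4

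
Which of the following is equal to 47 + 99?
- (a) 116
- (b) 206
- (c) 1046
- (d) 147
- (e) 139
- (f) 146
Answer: f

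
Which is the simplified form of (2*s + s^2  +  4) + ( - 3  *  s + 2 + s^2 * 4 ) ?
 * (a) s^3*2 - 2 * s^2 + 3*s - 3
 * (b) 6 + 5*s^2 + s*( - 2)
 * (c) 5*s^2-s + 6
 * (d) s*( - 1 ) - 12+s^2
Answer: c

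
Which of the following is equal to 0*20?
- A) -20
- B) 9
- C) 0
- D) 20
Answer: C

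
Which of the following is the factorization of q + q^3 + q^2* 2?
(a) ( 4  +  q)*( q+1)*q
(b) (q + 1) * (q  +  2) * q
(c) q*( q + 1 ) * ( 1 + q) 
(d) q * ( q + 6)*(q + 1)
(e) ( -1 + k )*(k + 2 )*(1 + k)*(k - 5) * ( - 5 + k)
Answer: c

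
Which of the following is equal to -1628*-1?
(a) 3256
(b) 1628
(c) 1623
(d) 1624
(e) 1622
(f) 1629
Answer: b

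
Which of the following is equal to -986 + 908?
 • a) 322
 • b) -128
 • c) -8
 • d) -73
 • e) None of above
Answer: e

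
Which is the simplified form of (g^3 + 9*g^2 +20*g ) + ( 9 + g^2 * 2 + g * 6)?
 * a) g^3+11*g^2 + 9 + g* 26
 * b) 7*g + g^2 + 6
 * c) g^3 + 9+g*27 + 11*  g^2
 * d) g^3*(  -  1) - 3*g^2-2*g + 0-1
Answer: a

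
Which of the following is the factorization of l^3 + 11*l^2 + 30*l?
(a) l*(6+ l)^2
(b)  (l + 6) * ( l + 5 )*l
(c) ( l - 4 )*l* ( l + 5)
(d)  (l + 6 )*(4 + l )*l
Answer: b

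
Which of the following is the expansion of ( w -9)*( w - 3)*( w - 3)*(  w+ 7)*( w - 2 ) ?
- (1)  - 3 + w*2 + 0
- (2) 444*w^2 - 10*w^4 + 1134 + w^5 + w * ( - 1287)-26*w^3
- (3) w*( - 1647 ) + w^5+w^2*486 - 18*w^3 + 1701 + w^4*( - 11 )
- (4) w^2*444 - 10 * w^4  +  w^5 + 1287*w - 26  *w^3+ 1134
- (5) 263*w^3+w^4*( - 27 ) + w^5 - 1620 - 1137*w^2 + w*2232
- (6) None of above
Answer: 2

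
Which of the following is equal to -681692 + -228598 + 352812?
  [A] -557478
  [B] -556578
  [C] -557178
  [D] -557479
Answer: A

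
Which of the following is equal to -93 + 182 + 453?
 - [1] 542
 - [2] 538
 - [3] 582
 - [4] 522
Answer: 1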